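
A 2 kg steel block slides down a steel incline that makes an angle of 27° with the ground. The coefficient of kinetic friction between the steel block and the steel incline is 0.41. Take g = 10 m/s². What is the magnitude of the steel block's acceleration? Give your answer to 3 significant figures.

Resolving the weight along the incline: the component pulling the steel block down the slope is mg sin 27° = 2 × 10 × 0.4540 = 9.080 N, and the normal force is N = mg cos 27° = 2 × 10 × 0.8910 = 17.820 N.
Kinetic friction acts up the slope with magnitude f = μN = 0.41 × 17.820 = 7.306 N.
Net force along the incline is 9.080 − 7.306 = 1.774 N, so a = 1.774 / 2 = 0.8870 m/s².

0.887 m/s²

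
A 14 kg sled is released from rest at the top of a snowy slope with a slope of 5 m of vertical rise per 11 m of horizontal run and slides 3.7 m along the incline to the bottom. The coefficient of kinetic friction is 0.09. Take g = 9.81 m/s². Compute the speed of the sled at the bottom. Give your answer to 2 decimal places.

4.91 m/s

The weight component along the incline is mg sin 24.44° = 56.832 N and the normal force is N = mg cos 24.44° = 125.030 N.
Friction up the slope is f = μN = 0.09 × 125.030 = 11.253 N, so the net downslope force is 56.832 − 11.253 = 45.579 N and a = 45.579 / 14 = 3.2556 m/s².
Starting from rest over a distance of 3.7 m, v² = 2aL = 2 × 3.2556 × 3.7 = 24.0914, so v = 4.9083 m/s.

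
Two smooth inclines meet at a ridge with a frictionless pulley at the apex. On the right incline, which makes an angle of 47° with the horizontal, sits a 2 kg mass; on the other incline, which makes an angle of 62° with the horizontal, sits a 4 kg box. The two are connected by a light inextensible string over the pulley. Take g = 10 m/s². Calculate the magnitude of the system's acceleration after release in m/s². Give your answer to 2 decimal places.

3.45 m/s²

Resolve each weight along its own incline: the 2 kg mass has component 2 × 10 × sin 47° = 14.627 N down its slope, and the 4 kg mass has 4 × 10 × sin 62° = 35.318 N down its slope.
The 4 kg side's 35.318 N exceeds the other side's 14.627 N, so that mass slides down and the 2 kg mass slides up. Taking that direction as positive, Newton's second law for the whole system gives 35.318 − 14.627 = (2 + 4) a, so a = 20.691 / 6 = 3.4485 m/s².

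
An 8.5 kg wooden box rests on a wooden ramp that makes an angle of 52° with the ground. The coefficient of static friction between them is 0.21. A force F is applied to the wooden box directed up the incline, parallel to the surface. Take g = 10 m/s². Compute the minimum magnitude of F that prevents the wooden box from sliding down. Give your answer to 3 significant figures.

56.0 N

The normal force is N = mg cos 52° = 52.331 N. With F at its minimum the wooden box is on the verge of sliding down, so static friction is at its maximum μ_s N = 0.21 × 52.331 = 10.990 N and acts up the slope.
Equilibrium along the incline: F + μ_s N = mg sin 52°, so F = 66.981 − 10.990 = 55.991 N.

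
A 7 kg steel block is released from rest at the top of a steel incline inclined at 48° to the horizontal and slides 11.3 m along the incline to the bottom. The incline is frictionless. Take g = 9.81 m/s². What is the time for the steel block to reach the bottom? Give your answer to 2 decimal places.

The weight component along the incline is mg sin 48° = 51.032 N and the normal force is N = mg cos 48° = 45.949 N.
With no friction, a = g sin 48° = 7.2903 m/s².
Starting from rest, L = ½at², so t = √(2L/a) = √(2 × 11.3 / 7.2903) = 1.7607 s.

1.76 s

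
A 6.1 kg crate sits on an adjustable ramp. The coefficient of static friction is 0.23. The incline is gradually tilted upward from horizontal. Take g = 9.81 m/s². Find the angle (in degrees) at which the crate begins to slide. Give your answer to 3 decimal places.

12.953°

At the threshold of sliding, static friction is at its maximum μ_s N and exactly balances the weight component along the incline: mg sin θ = μ_s mg cos θ.
Hence tan θ = μ_s = 0.23, so θ = arctan(0.23) = 12.9528°.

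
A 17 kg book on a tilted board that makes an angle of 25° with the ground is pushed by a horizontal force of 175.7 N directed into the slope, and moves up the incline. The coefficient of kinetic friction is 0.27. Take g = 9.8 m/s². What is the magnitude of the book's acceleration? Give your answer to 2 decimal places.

1.65 m/s²

The horizontal push has components F cos 25° = 175.7 × 0.9063 = 159.237 N up the incline and F sin 25° = 175.7 × 0.4226 = 74.251 N pressing into the surface.
The normal force is therefore N = mg cos 25° + F sin 25° = 150.990 + 74.251 = 225.241 N, and kinetic friction down the slope is μN = 0.27 × 225.241 = 60.815 N.
Along the incline: F cos 25° − mg sin 25° − μN = ma, so 159.237 − 70.405 − 60.815 = 17 a, giving a = 1.6481 m/s².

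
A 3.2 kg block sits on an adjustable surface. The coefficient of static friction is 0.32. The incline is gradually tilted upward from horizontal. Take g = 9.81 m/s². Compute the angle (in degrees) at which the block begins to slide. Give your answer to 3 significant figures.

At the threshold of sliding, static friction is at its maximum μ_s N and exactly balances the weight component along the incline: mg sin θ = μ_s mg cos θ.
Hence tan θ = μ_s = 0.32, so θ = arctan(0.32) = 17.7447°.

17.7°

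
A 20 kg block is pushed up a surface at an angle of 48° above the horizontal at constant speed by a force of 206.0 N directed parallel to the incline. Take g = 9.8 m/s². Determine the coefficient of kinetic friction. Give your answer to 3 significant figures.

0.460

At constant speed ΣF = 0 along the incline. The applied 206.0 N acts up the slope; the weight component mg sin 48° = 145.656 N and kinetic friction μN both act down the slope.
So 206.0 = 145.656 + μ × 131.150, giving μ = (206.0 − 145.656) / 131.150 = 0.4601.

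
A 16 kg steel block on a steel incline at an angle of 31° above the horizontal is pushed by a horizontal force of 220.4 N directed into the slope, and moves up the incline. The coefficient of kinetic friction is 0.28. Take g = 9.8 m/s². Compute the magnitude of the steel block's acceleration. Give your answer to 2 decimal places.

The horizontal push has components F cos 31° = 220.4 × 0.8572 = 188.927 N up the incline and F sin 31° = 220.4 × 0.5150 = 113.506 N pressing into the surface.
The normal force is therefore N = mg cos 31° + F sin 31° = 134.409 + 113.506 = 247.915 N, and kinetic friction down the slope is μN = 0.28 × 247.915 = 69.416 N.
Along the incline: F cos 31° − mg sin 31° − μN = ma, so 188.927 − 80.752 − 69.416 = 16 a, giving a = 2.4224 m/s².

2.42 m/s²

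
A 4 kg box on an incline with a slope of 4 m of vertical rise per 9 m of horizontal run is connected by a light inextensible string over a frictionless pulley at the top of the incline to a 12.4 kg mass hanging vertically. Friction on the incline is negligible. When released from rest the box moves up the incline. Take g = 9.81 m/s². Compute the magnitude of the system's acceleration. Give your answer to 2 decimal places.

For the box on the incline: the weight component along the slope is m₁g sin 23.96° = 4 × 9.81 × 0.4061 = 15.935 N and the normal force is N = m₁g cos 23.96° = 35.858 N.
Newton's second law for the box (up-slope positive): T − 15.935 = 4 a. For the hanging mass (downward positive): 12.4 × 9.81 − T = 12.4 a.
Adding the two equations eliminates T: 105.709 = 16.4 a, so a = 6.4457 m/s².

6.45 m/s²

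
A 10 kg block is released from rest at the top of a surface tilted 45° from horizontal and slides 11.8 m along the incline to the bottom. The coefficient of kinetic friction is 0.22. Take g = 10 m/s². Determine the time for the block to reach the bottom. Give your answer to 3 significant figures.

The weight component along the incline is mg sin 45° = 70.711 N and the normal force is N = mg cos 45° = 70.711 N.
Friction up the slope is f = μN = 0.22 × 70.711 = 15.556 N, so the net downslope force is 70.711 − 15.556 = 55.155 N and a = 55.155 / 10 = 5.5155 m/s².
Starting from rest, L = ½at², so t = √(2L/a) = √(2 × 11.8 / 5.5155) = 2.0685 s.

2.07 s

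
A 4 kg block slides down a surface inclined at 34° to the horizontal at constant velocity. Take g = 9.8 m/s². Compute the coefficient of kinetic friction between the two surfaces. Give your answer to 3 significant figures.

0.675

At constant velocity the net force along the incline is zero: mg sin 34° = μ mg cos 34°.
So μ = tan 34° = 0.5592 / 0.8290 = 0.6745.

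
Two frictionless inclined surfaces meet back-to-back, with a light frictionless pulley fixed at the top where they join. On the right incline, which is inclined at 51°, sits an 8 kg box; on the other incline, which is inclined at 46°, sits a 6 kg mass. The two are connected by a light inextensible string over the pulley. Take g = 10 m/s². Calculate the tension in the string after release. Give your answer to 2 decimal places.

Resolve each weight along its own incline: the 8 kg mass has component 8 × 10 × sin 51° = 62.172 N down its slope, and the 6 kg mass has 6 × 10 × sin 46° = 43.160 N down its slope.
The 8 kg side's 62.172 N exceeds the other side's 43.160 N, so that mass slides down and the 6 kg mass slides up. Taking that direction as positive, Newton's second law for the whole system gives 62.172 − 43.160 = (8 + 6) a, so a = 19.012 / 14 = 1.3580 m/s².
For the 6 kg mass (up-slope positive): T − 43.160 = 6 × 1.3580, so T = 51.308 N.

51.31 N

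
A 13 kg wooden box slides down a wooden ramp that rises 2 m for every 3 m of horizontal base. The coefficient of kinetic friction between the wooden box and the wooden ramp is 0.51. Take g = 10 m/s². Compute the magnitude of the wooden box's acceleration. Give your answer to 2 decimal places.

1.30 m/s²

Resolving the weight along the incline: the component pulling the wooden box down the slope is mg sin 33.69° = 13 × 10 × 0.5547 = 72.111 N, and the normal force is N = mg cos 33.69° = 13 × 10 × 0.8321 = 108.173 N.
Kinetic friction acts up the slope with magnitude f = μN = 0.51 × 108.173 = 55.168 N.
Net force along the incline is 72.111 − 55.168 = 16.943 N, so a = 16.943 / 13 = 1.3033 m/s².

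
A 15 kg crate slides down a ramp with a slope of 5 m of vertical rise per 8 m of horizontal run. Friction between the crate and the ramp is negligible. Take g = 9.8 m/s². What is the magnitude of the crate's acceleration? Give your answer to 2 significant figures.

5.2 m/s²

Resolving the weight along the incline: the component pulling the crate down the slope is mg sin 32.01° = 15 × 9.8 × 0.5300 = 77.910 N, and the normal force is N = mg cos 32.01° = 15 × 9.8 × 0.8480 = 124.656 N.
With no friction the net force along the incline is 77.910 N, so a = g sin 32.01° = 77.910 / 15 = 5.1940 m/s².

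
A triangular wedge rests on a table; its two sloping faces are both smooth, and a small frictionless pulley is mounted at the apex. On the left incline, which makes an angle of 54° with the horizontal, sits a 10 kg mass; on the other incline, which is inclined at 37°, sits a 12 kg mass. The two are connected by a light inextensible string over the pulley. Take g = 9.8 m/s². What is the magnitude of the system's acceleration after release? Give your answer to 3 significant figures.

Resolve each weight along its own incline: the 10 kg mass has component 10 × 9.8 × sin 54° = 79.284 N down its slope, and the 12 kg mass has 12 × 9.8 × sin 37° = 70.773 N down its slope.
The 10 kg side's 79.284 N exceeds the other side's 70.773 N, so that mass slides down and the 12 kg mass slides up. Taking that direction as positive, Newton's second law for the whole system gives 79.284 − 70.773 = (10 + 12) a, so a = 8.511 / 22 = 0.3869 m/s².

0.387 m/s²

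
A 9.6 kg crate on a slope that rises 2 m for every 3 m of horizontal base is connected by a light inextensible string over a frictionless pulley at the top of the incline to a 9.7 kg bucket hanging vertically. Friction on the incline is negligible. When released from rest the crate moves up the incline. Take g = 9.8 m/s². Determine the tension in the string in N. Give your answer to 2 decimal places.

73.51 N

For the crate on the incline: the weight component along the slope is m₁g sin 33.69° = 9.6 × 9.8 × 0.5547 = 52.186 N and the normal force is N = m₁g cos 33.69° = 78.279 N.
Newton's second law for the crate (up-slope positive): T − 52.186 = 9.6 a. For the hanging bucket (downward positive): 9.7 × 9.8 − T = 9.7 a.
Adding the two equations eliminates T: 42.874 = 19.3 a, so a = 2.2215 m/s².
Then from the hanging bucket's equation, T = 9.7 × (9.8 − 2.2215) = 73.511 N.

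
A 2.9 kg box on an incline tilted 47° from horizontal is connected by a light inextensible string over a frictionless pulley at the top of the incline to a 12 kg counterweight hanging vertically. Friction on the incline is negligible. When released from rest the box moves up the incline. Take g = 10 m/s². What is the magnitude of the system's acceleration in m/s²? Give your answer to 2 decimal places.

6.63 m/s²

For the box on the incline: the weight component along the slope is m₁g sin 47° = 2.9 × 10 × 0.7314 = 21.211 N and the normal force is N = m₁g cos 47° = 19.778 N.
Newton's second law for the box (up-slope positive): T − 21.211 = 2.9 a. For the hanging counterweight (downward positive): 12 × 10 − T = 12 a.
Adding the two equations eliminates T: 98.789 = 14.9 a, so a = 6.6301 m/s².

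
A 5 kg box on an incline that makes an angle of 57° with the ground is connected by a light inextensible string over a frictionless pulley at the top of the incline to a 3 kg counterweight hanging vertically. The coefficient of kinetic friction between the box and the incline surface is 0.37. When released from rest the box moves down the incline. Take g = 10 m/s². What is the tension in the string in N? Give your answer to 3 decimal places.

For the box on the incline: the weight component along the slope is m₁g sin 57° = 5 × 10 × 0.8387 = 41.935 N and the normal force is N = m₁g cos 57° = 27.232 N.
Kinetic friction opposes the box's motion down the incline: f = μN = 0.37 × 27.232 = 10.076 N acting up the slope.
Newton's second law for the box (down-slope positive): 41.935 − 10.076 − T = 5 a. For the hanging counterweight (upward positive): T − 3 × 10 = 3 a.
Adding the two equations eliminates T: 1.859 = 8 a, so a = 0.2324 m/s².
Then from the hanging counterweight's equation, T = 3 × (10 + 0.2324) = 30.697 N.

30.697 N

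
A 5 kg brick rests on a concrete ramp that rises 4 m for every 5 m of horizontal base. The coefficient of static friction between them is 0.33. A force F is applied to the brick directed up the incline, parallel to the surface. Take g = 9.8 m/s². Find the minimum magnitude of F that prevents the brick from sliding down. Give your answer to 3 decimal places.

17.983 N

The normal force is N = mg cos 38.66° = 38.263 N. With F at its minimum the brick is on the verge of sliding down, so static friction is at its maximum μ_s N = 0.33 × 38.263 = 12.627 N and acts up the slope.
Equilibrium along the incline: F + μ_s N = mg sin 38.66°, so F = 30.610 − 12.627 = 17.983 N.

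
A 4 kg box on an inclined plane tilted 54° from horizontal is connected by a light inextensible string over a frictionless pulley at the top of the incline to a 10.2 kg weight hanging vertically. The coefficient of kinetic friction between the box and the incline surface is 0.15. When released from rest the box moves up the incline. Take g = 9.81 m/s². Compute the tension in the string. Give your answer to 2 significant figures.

53 N

For the box on the incline: the weight component along the slope is m₁g sin 54° = 4 × 9.81 × 0.8090 = 31.745 N and the normal force is N = m₁g cos 54° = 23.065 N.
Kinetic friction opposes the box's motion up the incline: f = μN = 0.15 × 23.065 = 3.460 N acting down the slope.
Newton's second law for the box (up-slope positive): T − 31.745 − 3.460 = 4 a. For the hanging weight (downward positive): 10.2 × 9.81 − T = 10.2 a.
Adding the two equations eliminates T: 64.857 = 14.2 a, so a = 4.5674 m/s².
Then from the hanging weight's equation, T = 10.2 × (9.81 − 4.5674) = 53.475 N.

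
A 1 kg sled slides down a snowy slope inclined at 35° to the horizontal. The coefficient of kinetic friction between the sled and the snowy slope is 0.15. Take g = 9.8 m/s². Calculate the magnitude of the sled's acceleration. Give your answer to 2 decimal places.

4.42 m/s²

Resolving the weight along the incline: the component pulling the sled down the slope is mg sin 35° = 1 × 9.8 × 0.5736 = 5.621 N, and the normal force is N = mg cos 35° = 1 × 9.8 × 0.8192 = 8.028 N.
Kinetic friction acts up the slope with magnitude f = μN = 0.15 × 8.028 = 1.204 N.
Net force along the incline is 5.621 − 1.204 = 4.417 N, so a = 4.417 / 1 = 4.4170 m/s².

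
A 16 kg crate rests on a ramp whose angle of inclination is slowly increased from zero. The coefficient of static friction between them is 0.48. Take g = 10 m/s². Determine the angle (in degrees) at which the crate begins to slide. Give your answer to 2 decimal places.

At the threshold of sliding, static friction is at its maximum μ_s N and exactly balances the weight component along the incline: mg sin θ = μ_s mg cos θ.
Hence tan θ = μ_s = 0.48, so θ = arctan(0.48) = 25.6410°.

25.64°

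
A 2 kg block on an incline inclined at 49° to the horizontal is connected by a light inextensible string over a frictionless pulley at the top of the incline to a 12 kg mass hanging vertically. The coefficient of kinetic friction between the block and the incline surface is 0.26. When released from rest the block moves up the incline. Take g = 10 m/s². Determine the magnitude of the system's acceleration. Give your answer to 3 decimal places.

7.250 m/s²

For the block on the incline: the weight component along the slope is m₁g sin 49° = 2 × 10 × 0.7547 = 15.094 N and the normal force is N = m₁g cos 49° = 13.121 N.
Kinetic friction opposes the block's motion up the incline: f = μN = 0.26 × 13.121 = 3.411 N acting down the slope.
Newton's second law for the block (up-slope positive): T − 15.094 − 3.411 = 2 a. For the hanging mass (downward positive): 12 × 10 − T = 12 a.
Adding the two equations eliminates T: 101.495 = 14 a, so a = 7.2496 m/s².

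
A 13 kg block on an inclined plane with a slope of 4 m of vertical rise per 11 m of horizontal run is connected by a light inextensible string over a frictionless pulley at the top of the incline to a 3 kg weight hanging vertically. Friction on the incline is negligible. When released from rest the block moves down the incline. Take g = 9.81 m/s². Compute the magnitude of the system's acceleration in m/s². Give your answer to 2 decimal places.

For the block on the incline: the weight component along the slope is m₁g sin 19.98° = 13 × 9.81 × 0.3417 = 43.577 N and the normal force is N = m₁g cos 19.98° = 119.852 N.
Newton's second law for the block (down-slope positive): 43.577 − T = 13 a. For the hanging weight (upward positive): T − 3 × 9.81 = 3 a.
Adding the two equations eliminates T: 14.147 = 16 a, so a = 0.8842 m/s².

0.88 m/s²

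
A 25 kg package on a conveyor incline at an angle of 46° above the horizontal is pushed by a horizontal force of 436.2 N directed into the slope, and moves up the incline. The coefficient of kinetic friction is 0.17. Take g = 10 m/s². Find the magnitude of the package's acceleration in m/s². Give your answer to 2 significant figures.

The horizontal push has components F cos 46° = 436.2 × 0.6947 = 303.028 N up the incline and F sin 46° = 436.2 × 0.7193 = 313.759 N pressing into the surface.
The normal force is therefore N = mg cos 46° + F sin 46° = 173.675 + 313.759 = 487.434 N, and kinetic friction down the slope is μN = 0.17 × 487.434 = 82.864 N.
Along the incline: F cos 46° − mg sin 46° − μN = ma, so 303.028 − 179.825 − 82.864 = 25 a, giving a = 1.6136 m/s².

1.6 m/s²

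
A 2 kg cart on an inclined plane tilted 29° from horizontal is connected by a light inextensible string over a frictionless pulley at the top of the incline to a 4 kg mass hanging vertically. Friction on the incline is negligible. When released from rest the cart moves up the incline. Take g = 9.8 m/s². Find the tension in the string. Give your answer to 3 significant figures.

For the cart on the incline: the weight component along the slope is m₁g sin 29° = 2 × 9.8 × 0.4848 = 9.502 N and the normal force is N = m₁g cos 29° = 17.143 N.
Newton's second law for the cart (up-slope positive): T − 9.502 = 2 a. For the hanging mass (downward positive): 4 × 9.8 − T = 4 a.
Adding the two equations eliminates T: 29.698 = 6 a, so a = 4.9497 m/s².
Then from the hanging mass's equation, T = 4 × (9.8 − 4.9497) = 19.401 N.

19.4 N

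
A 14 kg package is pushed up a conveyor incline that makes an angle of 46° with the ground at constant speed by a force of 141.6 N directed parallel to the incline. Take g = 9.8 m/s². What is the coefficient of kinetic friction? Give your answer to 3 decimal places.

0.450

At constant speed ΣF = 0 along the incline. The applied 141.6 N acts up the slope; the weight component mg sin 46° = 98.693 N and kinetic friction μN both act down the slope.
So 141.6 = 98.693 + μ × 95.307, giving μ = (141.6 − 98.693) / 95.307 = 0.4502.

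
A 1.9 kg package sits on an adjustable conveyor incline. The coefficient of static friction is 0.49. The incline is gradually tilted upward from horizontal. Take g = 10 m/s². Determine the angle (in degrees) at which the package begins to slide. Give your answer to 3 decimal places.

26.105°

At the threshold of sliding, static friction is at its maximum μ_s N and exactly balances the weight component along the incline: mg sin θ = μ_s mg cos θ.
Hence tan θ = μ_s = 0.49, so θ = arctan(0.49) = 26.1049°.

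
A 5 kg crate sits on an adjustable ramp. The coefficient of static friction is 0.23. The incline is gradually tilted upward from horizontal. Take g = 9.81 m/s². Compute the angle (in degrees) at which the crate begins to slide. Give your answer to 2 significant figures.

At the threshold of sliding, static friction is at its maximum μ_s N and exactly balances the weight component along the incline: mg sin θ = μ_s mg cos θ.
Hence tan θ = μ_s = 0.23, so θ = arctan(0.23) = 12.9528°.

13°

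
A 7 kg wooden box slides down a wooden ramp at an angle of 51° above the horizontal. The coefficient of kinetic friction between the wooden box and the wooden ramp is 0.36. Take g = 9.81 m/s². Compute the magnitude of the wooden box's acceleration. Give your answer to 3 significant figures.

5.40 m/s²

Resolving the weight along the incline: the component pulling the wooden box down the slope is mg sin 51° = 7 × 9.81 × 0.7771 = 53.363 N, and the normal force is N = mg cos 51° = 7 × 9.81 × 0.6293 = 43.214 N.
Kinetic friction acts up the slope with magnitude f = μN = 0.36 × 43.214 = 15.557 N.
Net force along the incline is 53.363 − 15.557 = 37.806 N, so a = 37.806 / 7 = 5.4009 m/s².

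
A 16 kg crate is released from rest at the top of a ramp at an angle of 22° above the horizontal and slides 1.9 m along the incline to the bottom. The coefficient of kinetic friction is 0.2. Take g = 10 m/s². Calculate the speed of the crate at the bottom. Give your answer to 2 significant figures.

The weight component along the incline is mg sin 22° = 59.937 N and the normal force is N = mg cos 22° = 148.349 N.
Friction up the slope is f = μN = 0.2 × 148.349 = 29.670 N, so the net downslope force is 59.937 − 29.670 = 30.267 N and a = 30.267 / 16 = 1.8917 m/s².
Starting from rest over a distance of 1.9 m, v² = 2aL = 2 × 1.8917 × 1.9 = 7.1885, so v = 2.6811 m/s.

2.7 m/s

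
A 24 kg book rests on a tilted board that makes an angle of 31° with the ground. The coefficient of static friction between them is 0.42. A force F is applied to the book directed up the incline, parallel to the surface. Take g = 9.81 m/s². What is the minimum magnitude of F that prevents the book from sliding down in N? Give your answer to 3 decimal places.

The normal force is N = mg cos 31° = 201.811 N. With F at its minimum the book is on the verge of sliding down, so static friction is at its maximum μ_s N = 0.42 × 201.811 = 84.761 N and acts up the slope.
Equilibrium along the incline: F + μ_s N = mg sin 31°, so F = 121.261 − 84.761 = 36.500 N.

36.500 N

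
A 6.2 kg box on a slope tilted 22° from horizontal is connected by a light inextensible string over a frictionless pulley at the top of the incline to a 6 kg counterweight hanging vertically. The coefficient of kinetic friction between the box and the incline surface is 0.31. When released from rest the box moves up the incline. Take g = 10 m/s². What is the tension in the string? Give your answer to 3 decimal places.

50.678 N

For the box on the incline: the weight component along the slope is m₁g sin 22° = 6.2 × 10 × 0.3746 = 23.225 N and the normal force is N = m₁g cos 22° = 57.485 N.
Kinetic friction opposes the box's motion up the incline: f = μN = 0.31 × 57.485 = 17.820 N acting down the slope.
Newton's second law for the box (up-slope positive): T − 23.225 − 17.820 = 6.2 a. For the hanging counterweight (downward positive): 6 × 10 − T = 6 a.
Adding the two equations eliminates T: 18.955 = 12.2 a, so a = 1.5537 m/s².
Then from the hanging counterweight's equation, T = 6 × (10 − 1.5537) = 50.678 N.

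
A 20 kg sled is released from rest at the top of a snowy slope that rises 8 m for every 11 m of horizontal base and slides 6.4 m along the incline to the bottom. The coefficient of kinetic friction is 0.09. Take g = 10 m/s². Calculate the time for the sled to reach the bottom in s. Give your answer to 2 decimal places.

1.58 s

The weight component along the incline is mg sin 36.03° = 117.634 N and the normal force is N = mg cos 36.03° = 161.747 N.
Friction up the slope is f = μN = 0.09 × 161.747 = 14.557 N, so the net downslope force is 117.634 − 14.557 = 103.077 N and a = 103.077 / 20 = 5.1539 m/s².
Starting from rest, L = ½at², so t = √(2L/a) = √(2 × 6.4 / 5.1539) = 1.5759 s.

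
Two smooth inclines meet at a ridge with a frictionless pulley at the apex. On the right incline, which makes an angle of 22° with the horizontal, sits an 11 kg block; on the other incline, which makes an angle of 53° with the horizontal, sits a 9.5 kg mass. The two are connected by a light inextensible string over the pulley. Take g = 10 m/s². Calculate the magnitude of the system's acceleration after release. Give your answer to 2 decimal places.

Resolve each weight along its own incline: the 11 kg mass has component 11 × 10 × sin 22° = 41.207 N down its slope, and the 9.5 kg mass has 9.5 × 10 × sin 53° = 75.870 N down its slope.
The 9.5 kg side's 75.870 N exceeds the other side's 41.207 N, so that mass slides down and the 11 kg mass slides up. Taking that direction as positive, Newton's second law for the whole system gives 75.870 − 41.207 = (11 + 9.5) a, so a = 34.663 / 20.5 = 1.6909 m/s².

1.69 m/s²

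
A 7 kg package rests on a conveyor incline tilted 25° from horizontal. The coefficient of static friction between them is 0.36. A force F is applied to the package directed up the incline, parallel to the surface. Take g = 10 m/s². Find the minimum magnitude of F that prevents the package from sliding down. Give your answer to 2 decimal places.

The normal force is N = mg cos 25° = 63.442 N. With F at its minimum the package is on the verge of sliding down, so static friction is at its maximum μ_s N = 0.36 × 63.442 = 22.839 N and acts up the slope.
Equilibrium along the incline: F + μ_s N = mg sin 25°, so F = 29.583 − 22.839 = 6.744 N.

6.74 N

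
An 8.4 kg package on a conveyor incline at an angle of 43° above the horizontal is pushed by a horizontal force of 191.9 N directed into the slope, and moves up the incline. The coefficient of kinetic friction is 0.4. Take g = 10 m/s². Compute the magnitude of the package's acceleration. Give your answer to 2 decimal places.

0.73 m/s²

The horizontal push has components F cos 43° = 191.9 × 0.7314 = 140.356 N up the incline and F sin 43° = 191.9 × 0.6820 = 130.876 N pressing into the surface.
The normal force is therefore N = mg cos 43° + F sin 43° = 61.438 + 130.876 = 192.314 N, and kinetic friction down the slope is μN = 0.4 × 192.314 = 76.926 N.
Along the incline: F cos 43° − mg sin 43° − μN = ma, so 140.356 − 57.288 − 76.926 = 8.4 a, giving a = 0.7312 m/s².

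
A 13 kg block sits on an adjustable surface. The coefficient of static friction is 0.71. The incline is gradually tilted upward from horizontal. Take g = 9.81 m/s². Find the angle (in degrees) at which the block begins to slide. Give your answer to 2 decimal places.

35.37°

At the threshold of sliding, static friction is at its maximum μ_s N and exactly balances the weight component along the incline: mg sin θ = μ_s mg cos θ.
Hence tan θ = μ_s = 0.71, so θ = arctan(0.71) = 35.3748°.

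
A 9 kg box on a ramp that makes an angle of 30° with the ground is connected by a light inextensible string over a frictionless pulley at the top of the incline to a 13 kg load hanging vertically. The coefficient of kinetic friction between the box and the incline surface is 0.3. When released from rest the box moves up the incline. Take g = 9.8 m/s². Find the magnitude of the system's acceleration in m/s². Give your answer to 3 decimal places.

For the box on the incline: the weight component along the slope is m₁g sin 30° = 9 × 9.8 × 0.5000 = 44.100 N and the normal force is N = m₁g cos 30° = 76.383 N.
Kinetic friction opposes the box's motion up the incline: f = μN = 0.3 × 76.383 = 22.915 N acting down the slope.
Newton's second law for the box (up-slope positive): T − 44.100 − 22.915 = 9 a. For the hanging load (downward positive): 13 × 9.8 − T = 13 a.
Adding the two equations eliminates T: 60.385 = 22 a, so a = 2.7448 m/s².

2.745 m/s²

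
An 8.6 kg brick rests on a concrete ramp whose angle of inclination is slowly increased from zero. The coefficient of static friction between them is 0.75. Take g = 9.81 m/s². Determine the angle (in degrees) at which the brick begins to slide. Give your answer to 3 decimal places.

36.870°

At the threshold of sliding, static friction is at its maximum μ_s N and exactly balances the weight component along the incline: mg sin θ = μ_s mg cos θ.
Hence tan θ = μ_s = 0.75, so θ = arctan(0.75) = 36.8699°.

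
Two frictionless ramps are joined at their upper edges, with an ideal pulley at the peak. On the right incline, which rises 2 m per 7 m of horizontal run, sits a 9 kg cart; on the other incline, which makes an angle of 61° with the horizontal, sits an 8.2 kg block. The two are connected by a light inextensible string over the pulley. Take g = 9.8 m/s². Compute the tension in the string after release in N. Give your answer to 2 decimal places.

48.33 N

Resolve each weight along its own incline: the 9 kg mass has component 9 × 9.8 × sin 15.95° = 24.230 N down its slope, and the 8.2 kg mass has 8.2 × 9.8 × sin 61° = 70.284 N down its slope.
The 8.2 kg side's 70.284 N exceeds the other side's 24.230 N, so that mass slides down and the 9 kg mass slides up. Taking that direction as positive, Newton's second law for the whole system gives 70.284 − 24.230 = (9 + 8.2) a, so a = 46.054 / 17.2 = 2.6776 m/s².
For the 9 kg mass (up-slope positive): T − 24.230 = 9 × 2.6776, so T = 48.328 N.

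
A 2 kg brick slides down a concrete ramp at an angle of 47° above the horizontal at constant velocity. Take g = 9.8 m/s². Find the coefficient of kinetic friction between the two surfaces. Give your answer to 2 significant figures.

1.1

At constant velocity the net force along the incline is zero: mg sin 47° = μ mg cos 47°.
So μ = tan 47° = 0.7314 / 0.6820 = 1.0724.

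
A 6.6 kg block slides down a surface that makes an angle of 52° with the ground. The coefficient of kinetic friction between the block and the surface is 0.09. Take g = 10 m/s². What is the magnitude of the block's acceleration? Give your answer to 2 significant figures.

Resolving the weight along the incline: the component pulling the block down the slope is mg sin 52° = 6.6 × 10 × 0.7880 = 52.008 N, and the normal force is N = mg cos 52° = 6.6 × 10 × 0.6157 = 40.636 N.
Kinetic friction acts up the slope with magnitude f = μN = 0.09 × 40.636 = 3.657 N.
Net force along the incline is 52.008 − 3.657 = 48.351 N, so a = 48.351 / 6.6 = 7.3259 m/s².

7.3 m/s²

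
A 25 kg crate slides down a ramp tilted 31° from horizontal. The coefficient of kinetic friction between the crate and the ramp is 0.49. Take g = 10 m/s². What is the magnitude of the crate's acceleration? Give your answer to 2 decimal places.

Resolving the weight along the incline: the component pulling the crate down the slope is mg sin 31° = 25 × 10 × 0.5150 = 128.750 N, and the normal force is N = mg cos 31° = 25 × 10 × 0.8572 = 214.300 N.
Kinetic friction acts up the slope with magnitude f = μN = 0.49 × 214.300 = 105.007 N.
Net force along the incline is 128.750 − 105.007 = 23.743 N, so a = 23.743 / 25 = 0.9497 m/s².

0.95 m/s²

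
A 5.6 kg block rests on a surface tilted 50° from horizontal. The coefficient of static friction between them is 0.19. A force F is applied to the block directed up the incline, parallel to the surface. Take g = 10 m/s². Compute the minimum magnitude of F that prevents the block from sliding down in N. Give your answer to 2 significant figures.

36 N

The normal force is N = mg cos 50° = 35.996 N. With F at its minimum the block is on the verge of sliding down, so static friction is at its maximum μ_s N = 0.19 × 35.996 = 6.839 N and acts up the slope.
Equilibrium along the incline: F + μ_s N = mg sin 50°, so F = 42.898 − 6.839 = 36.059 N.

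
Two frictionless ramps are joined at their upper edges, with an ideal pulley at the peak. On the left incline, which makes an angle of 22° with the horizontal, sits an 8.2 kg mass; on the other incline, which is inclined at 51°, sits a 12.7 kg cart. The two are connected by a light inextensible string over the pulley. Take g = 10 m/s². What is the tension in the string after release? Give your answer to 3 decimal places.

Resolve each weight along its own incline: the 8.2 kg mass has component 8.2 × 10 × sin 22° = 30.718 N down its slope, and the 12.7 kg mass has 12.7 × 10 × sin 51° = 98.698 N down its slope.
The 12.7 kg side's 98.698 N exceeds the other side's 30.718 N, so that mass slides down and the 8.2 kg mass slides up. Taking that direction as positive, Newton's second law for the whole system gives 98.698 − 30.718 = (8.2 + 12.7) a, so a = 67.980 / 20.9 = 3.2526 m/s².
For the 8.2 kg mass (up-slope positive): T − 30.718 = 8.2 × 3.2526, so T = 57.389 N.

57.389 N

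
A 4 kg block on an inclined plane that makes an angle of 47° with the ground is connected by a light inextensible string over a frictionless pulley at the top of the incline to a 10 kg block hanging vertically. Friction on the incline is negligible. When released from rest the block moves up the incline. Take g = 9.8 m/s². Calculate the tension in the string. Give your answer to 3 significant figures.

For the block on the incline: the weight component along the slope is m₁g sin 47° = 4 × 9.8 × 0.7314 = 28.671 N and the normal force is N = m₁g cos 47° = 26.734 N.
Newton's second law for the block (up-slope positive): T − 28.671 = 4 a. For the hanging block (downward positive): 10 × 9.8 − T = 10 a.
Adding the two equations eliminates T: 69.329 = 14 a, so a = 4.9521 m/s².
Then from the hanging block's equation, T = 10 × (9.8 − 4.9521) = 48.479 N.

48.5 N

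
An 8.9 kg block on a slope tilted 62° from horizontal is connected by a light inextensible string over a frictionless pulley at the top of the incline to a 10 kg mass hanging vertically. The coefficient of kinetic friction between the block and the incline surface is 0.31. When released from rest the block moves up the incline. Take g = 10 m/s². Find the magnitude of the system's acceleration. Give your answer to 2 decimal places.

For the block on the incline: the weight component along the slope is m₁g sin 62° = 8.9 × 10 × 0.8829 = 78.578 N and the normal force is N = m₁g cos 62° = 41.783 N.
Kinetic friction opposes the block's motion up the incline: f = μN = 0.31 × 41.783 = 12.953 N acting down the slope.
Newton's second law for the block (up-slope positive): T − 78.578 − 12.953 = 8.9 a. For the hanging mass (downward positive): 10 × 10 − T = 10 a.
Adding the two equations eliminates T: 8.469 = 18.9 a, so a = 0.4481 m/s².

0.45 m/s²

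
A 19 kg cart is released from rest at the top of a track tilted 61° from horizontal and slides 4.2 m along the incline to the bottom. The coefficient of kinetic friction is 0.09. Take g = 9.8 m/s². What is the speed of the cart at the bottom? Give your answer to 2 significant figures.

The weight component along the incline is mg sin 61° = 162.854 N and the normal force is N = mg cos 61° = 90.272 N.
Friction up the slope is f = μN = 0.09 × 90.272 = 8.124 N, so the net downslope force is 162.854 − 8.124 = 154.730 N and a = 154.730 / 19 = 8.1437 m/s².
Starting from rest over a distance of 4.2 m, v² = 2aL = 2 × 8.1437 × 4.2 = 68.4071, so v = 8.2709 m/s.

8.3 m/s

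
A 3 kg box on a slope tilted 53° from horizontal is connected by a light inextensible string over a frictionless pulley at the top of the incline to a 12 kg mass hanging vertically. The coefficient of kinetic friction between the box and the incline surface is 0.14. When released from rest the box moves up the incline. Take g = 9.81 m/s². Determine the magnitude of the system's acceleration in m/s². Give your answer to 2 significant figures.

For the box on the incline: the weight component along the slope is m₁g sin 53° = 3 × 9.81 × 0.7986 = 23.503 N and the normal force is N = m₁g cos 53° = 17.711 N.
Kinetic friction opposes the box's motion up the incline: f = μN = 0.14 × 17.711 = 2.480 N acting down the slope.
Newton's second law for the box (up-slope positive): T − 23.503 − 2.480 = 3 a. For the hanging mass (downward positive): 12 × 9.81 − T = 12 a.
Adding the two equations eliminates T: 91.737 = 15 a, so a = 6.1158 m/s².

6.1 m/s²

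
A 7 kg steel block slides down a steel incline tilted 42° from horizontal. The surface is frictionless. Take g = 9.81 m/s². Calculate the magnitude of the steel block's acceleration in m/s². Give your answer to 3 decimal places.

Resolving the weight along the incline: the component pulling the steel block down the slope is mg sin 42° = 7 × 9.81 × 0.6691 = 45.947 N, and the normal force is N = mg cos 42° = 7 × 9.81 × 0.7431 = 51.029 N.
With no friction the net force along the incline is 45.947 N, so a = g sin 42° = 45.947 / 7 = 6.5639 m/s².

6.564 m/s²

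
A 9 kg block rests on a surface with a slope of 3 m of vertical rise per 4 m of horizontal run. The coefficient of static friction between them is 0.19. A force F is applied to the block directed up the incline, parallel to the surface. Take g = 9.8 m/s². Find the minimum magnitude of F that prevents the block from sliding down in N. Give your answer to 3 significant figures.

39.5 N

The normal force is N = mg cos 36.87° = 70.560 N. With F at its minimum the block is on the verge of sliding down, so static friction is at its maximum μ_s N = 0.19 × 70.560 = 13.406 N and acts up the slope.
Equilibrium along the incline: F + μ_s N = mg sin 36.87°, so F = 52.920 − 13.406 = 39.514 N.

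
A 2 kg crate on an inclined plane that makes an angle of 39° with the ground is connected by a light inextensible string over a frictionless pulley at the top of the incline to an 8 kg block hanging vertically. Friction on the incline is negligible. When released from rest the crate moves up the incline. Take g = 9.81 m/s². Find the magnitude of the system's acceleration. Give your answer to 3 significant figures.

6.61 m/s²

For the crate on the incline: the weight component along the slope is m₁g sin 39° = 2 × 9.81 × 0.6293 = 12.347 N and the normal force is N = m₁g cos 39° = 15.248 N.
Newton's second law for the crate (up-slope positive): T − 12.347 = 2 a. For the hanging block (downward positive): 8 × 9.81 − T = 8 a.
Adding the two equations eliminates T: 66.133 = 10 a, so a = 6.6133 m/s².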